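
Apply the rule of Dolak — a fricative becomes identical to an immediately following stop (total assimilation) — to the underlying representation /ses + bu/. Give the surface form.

[sebbu]

/s/ is the segment targeted by the rule; it sits immediately before /b/, so it assimilates completely and surfaces as [b].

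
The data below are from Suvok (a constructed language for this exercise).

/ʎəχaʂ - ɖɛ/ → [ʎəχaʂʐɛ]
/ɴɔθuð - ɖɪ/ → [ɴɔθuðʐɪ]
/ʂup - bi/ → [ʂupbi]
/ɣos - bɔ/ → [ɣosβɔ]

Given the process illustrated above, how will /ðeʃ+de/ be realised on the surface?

[ðeʃze]

The data show progressive manner assimilation: /ɖ/ → [ʐ] after /ʂ/; /ɖ/ → [ʐ] after /ð/; /b/ → [β] after /s/. In each pair only manner changes, matching the preceding consonant, while place and voice stay constant.
Nothing changes in [ʂupbi]: there the adjacent consonants already agree in manner (/b/ and /p/ are both stops), so this form is consistent with the same rule.
/d/ is a voiced alveolar stop. The preceding trigger /ʃ/ is a fricative, so /d/ must become a fricative as well.
The voiced alveolar fricative is [z], so /d/ → [z].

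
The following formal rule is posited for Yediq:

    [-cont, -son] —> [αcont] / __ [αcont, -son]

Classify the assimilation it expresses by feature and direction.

The shared variable α links the value of [cont] on the target to that of the neighbouring obstruent. [cont] distinguishes stops from fricatives — a manner-of-articulation feature — so this is manner assimilation.
Since the environment is written after the underscore, the trigger follows the target; the direction is regressive.

regressive manner assimilation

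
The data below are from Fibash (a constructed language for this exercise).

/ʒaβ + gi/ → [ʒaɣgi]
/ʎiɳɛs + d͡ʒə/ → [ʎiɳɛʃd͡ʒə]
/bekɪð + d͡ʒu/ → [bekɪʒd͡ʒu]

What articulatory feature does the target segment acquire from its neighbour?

place

Comparing underlying and surface forms, /β/ → [ɣ] is the alternation; the neighbouring /g/ is constant.
The change bilabial → velar matches the place of the following /g/, identifying this as place assimilation.
The same holds elsewhere in the data: /s/ → [ʃ] before /d͡ʒ/ (alveolar → postalveolar, matching postalveolar); /ð/ → [ʒ] before /d͡ʒ/ (dental → postalveolar, matching postalveolar) — only place changes, and always toward the following segment.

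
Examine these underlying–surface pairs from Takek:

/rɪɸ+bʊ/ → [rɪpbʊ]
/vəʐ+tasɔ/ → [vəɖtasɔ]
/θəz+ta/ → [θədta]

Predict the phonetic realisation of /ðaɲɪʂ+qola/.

The data show regressive manner assimilation: /ɸ/ → [p] before /b/; /ʐ/ → [ɖ] before /t/; /z/ → [d] before /t/. In each pair only manner changes, matching the following consonant, while place and voice stay constant.
/ʂ/ is a voiceless retroflex fricative. The following trigger /q/ is a stop, so /ʂ/ must become a stop as well.
A voiceless retroflex stop is [ʈ], so the surface segment is [ʈ].

[ðaɲɪʈqola]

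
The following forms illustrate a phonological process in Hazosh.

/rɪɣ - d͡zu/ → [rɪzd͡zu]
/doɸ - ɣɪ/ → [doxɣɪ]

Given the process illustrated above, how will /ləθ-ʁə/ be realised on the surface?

[ləχʁə]

The data show regressive place assimilation: /ɣ/ → [z] before /d͡z/; /ɸ/ → [x] before /ɣ/. In each pair only place changes, matching the following consonant, while manner and voice stay constant.
/θ/ is a voiceless dental fricative. The following trigger /ʁ/ is uvular, so /θ/ must become uvular as well.
The voiceless uvular fricative is [χ], so /θ/ → [χ].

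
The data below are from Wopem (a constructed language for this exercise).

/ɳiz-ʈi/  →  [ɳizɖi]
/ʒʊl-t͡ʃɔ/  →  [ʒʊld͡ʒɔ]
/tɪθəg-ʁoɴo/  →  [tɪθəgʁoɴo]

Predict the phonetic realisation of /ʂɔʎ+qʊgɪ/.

The data show progressive voicing assimilation: /ʈ/ → [ɖ] after /z/; /t͡ʃ/ → [d͡ʒ] after /l/. In each pair only voicing changes, matching the preceding consonant, while place and manner stay constant.
No alternation appears in [tɪθəgʁoɴo]: there the adjacent consonants already agree in voicing (/ʁ/ and /g/ are both voiced), so this form is consistent with the same rule.
/q/ is a voiceless uvular stop. The preceding trigger /ʎ/ is voiced, so /q/ must become voiced as well.
The voiced uvular stop is [ɢ], so /q/ → [ɢ].

[ʂɔʎɢʊgɪ]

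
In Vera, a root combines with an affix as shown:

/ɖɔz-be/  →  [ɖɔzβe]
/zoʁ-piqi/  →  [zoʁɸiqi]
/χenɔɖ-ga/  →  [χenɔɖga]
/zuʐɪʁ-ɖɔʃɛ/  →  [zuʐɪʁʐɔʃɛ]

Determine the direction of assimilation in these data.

Underlying /b/ is realised as [β] next to /z/; /z/ itself does not change.
/b/ is a stop while /z/ is a fricative; the output [β] is a fricative, matching the trigger — so the feature that spreads is manner.
The other alternating forms pattern the same way: /p/ → [ɸ] after /ʁ/ (stop → fricative, matching a fricative); /ɖ/ → [ʐ] after /ʁ/ (stop → fricative, matching a fricative) — only manner changes, and always toward the preceding segment.
Nothing changes in [χenɔɖga]: there the adjacent consonants already agree in manner (/g/ and /ɖ/ are both stops), so this form is consistent with the same rule.
Since the segment that changes follows the conditioning segment, the assimilation is progressive.

progressive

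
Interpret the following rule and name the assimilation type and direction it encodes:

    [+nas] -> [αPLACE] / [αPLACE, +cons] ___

The rule copies the place features (abbreviated [PLACE]) from the environment onto the target, so the assimilating feature is place.
Since the environment is written before the underscore, the trigger precedes the target; the direction is progressive.

progressive place assimilation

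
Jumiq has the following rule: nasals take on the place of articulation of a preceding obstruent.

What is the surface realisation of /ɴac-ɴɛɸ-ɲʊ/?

/ɴ/ is a voiced uvular nasal. The preceding trigger /c/ is palatal, so /ɴ/ must become palatal as well.
A voiced palatal nasal is [ɲ], so the surface segment is [ɲ].
The same rule applies at the second boundary: /ɲ/ → [m] next to /ɸ/.

[ɴacɲɛɸmʊ]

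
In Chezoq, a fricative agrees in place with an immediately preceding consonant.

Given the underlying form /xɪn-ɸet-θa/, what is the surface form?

The rule targets /ɸ/ (voiceless bilabial fricative), which sits after the trigger /n/ (alveolar).
Changing only its place to alveolar gives [s] — the voiceless alveolar fricative.
The same rule applies at the second boundary: /θ/ → [s] next to /t/.

[xɪnsetsa]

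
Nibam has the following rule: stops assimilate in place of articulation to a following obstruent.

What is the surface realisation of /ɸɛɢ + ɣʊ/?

/ɢ/ is a voiced uvular stop. The following trigger /ɣ/ is velar, so /ɢ/ must become velar as well.
The voiced velar stop is [g], so /ɢ/ → [g].

[ɸɛgɣʊ]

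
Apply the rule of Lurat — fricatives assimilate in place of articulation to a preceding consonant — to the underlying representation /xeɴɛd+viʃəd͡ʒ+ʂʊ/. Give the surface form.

/v/ is a voiced labiodental fricative. The preceding trigger /d/ is alveolar, so /v/ must become alveolar as well.
Changing only its place to alveolar gives [z] — the voiced alveolar fricative.
At the second juncture, /ʂ/ likewise becomes [ʃ] adjacent to /d͡ʒ/.

[xeɴɛdziʃəd͡ʒʃʊ]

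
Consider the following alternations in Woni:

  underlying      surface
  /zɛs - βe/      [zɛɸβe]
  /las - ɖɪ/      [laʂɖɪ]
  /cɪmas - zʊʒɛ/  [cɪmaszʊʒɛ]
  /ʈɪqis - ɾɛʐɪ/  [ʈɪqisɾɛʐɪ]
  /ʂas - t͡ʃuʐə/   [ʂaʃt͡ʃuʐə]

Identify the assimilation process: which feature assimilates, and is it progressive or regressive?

regressive place assimilation

The segment that alternates is /s/, which surfaces as [ɸ] when adjacent to /β/.
The change alveolar → bilabial matches the place of the following /β/, identifying this as place assimilation.
Manner and voice are unchanged, so the assimilation is partial, not total.
The other alternating forms pattern the same way: /s/ → [ʂ] before /ɖ/ (alveolar → retroflex, matching retroflex); /s/ → [ʃ] before /t͡ʃ/ (alveolar → postalveolar, matching postalveolar) — only place changes, and always toward the following segment.
Nothing changes in [cɪmaszʊʒɛ], [ʈɪqisɾɛʐɪ]: there the adjacent consonants already agree in place (/s/ and /z/ are both alveolar; /s/ and /ɾ/ are both alveolar), so these forms are consistent with the same rule.
The trigger is the following segment, so the direction is regressive (anticipatory).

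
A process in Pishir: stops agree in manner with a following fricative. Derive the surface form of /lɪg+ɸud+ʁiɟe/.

[lɪɣɸuzʁiɟe]

/g/ is a voiced velar stop. The following trigger /ɸ/ is a fricative, so /g/ must become a fricative as well.
Changing only its manner to fricative gives [ɣ] — the voiced velar fricative.
The same rule applies at the second boundary: /d/ → [z] next to /ʁ/.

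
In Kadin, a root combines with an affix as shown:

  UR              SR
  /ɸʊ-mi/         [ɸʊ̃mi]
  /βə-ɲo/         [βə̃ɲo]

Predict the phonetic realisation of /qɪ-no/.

[qɪ̃no]

The data show regressive nasality assimilation (vowel nasalisation): /ʊ/ → [ʊ̃] before /m/; /ə/ → [ə̃] before /ɲ/ — a vowel is nasalised by an immediately following nasal consonant.
/ɪ/ sits next to the nasal /n/ and is therefore nasalised to [ɪ̃].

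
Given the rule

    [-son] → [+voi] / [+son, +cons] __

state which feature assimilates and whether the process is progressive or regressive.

The target ([-son], obstruents) acquires [+voi] next to a sonorant consonant ([+son, +cons]) — it takes on the voicing of its neighbour, so the feature that spreads is voicing.
The conditioning segment sits to the left of the focus bar, meaning the trigger precedes the segment that changes — progressive assimilation.

progressive voicing assimilation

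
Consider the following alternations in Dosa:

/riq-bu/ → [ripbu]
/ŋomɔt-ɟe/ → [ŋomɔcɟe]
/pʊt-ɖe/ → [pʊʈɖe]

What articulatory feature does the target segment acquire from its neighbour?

place

The segment that alternates is /q/, which surfaces as [p] when adjacent to /b/.
The change uvular → bilabial matches the place of the following /b/, identifying this as place assimilation.
Checking the remaining alternations: /t/ → [c] before /ɟ/ (alveolar → palatal, matching palatal); /t/ → [ʈ] before /ɖ/ (alveolar → retroflex, matching retroflex) — only place changes, and always toward the following segment.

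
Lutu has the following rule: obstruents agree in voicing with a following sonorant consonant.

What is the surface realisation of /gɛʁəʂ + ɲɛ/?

[gɛʁəʐɲɛ]

/ʂ/ is a voiceless retroflex fricative. The following trigger /ɲ/ is voiced, so /ʂ/ must become voiced as well.
Changing only its voicing to voiced gives [ʐ] — the voiced retroflex fricative.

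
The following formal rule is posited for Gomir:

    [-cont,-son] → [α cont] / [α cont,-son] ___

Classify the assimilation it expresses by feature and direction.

The shared variable α links the value of [cont] on the target to that of the neighbouring obstruent. [cont] distinguishes stops from fricatives — a manner-of-articulation feature — so this is manner assimilation.
The conditioning segment sits to the left of the focus bar, meaning the trigger precedes the segment that changes — progressive assimilation.

progressive manner assimilation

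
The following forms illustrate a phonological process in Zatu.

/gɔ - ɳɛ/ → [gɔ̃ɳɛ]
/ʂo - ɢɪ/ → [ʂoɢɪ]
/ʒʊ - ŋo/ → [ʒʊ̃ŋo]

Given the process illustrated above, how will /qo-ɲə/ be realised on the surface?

The data show regressive nasality assimilation (vowel nasalisation): /ɔ/ → [ɔ̃] before /ɳ/; /ʊ/ → [ʊ̃] before /ŋ/ — a vowel is nasalised by an immediately following nasal consonant.
No change occurs in [ʂoɢɪ] because the vowel at the boundary is adjacent to an oral consonant, not a nasal (/o/ next to /ɢ/).
The vowel /o/ is adjacent to the following nasal /ɲ/, so it acquires [+nasal] and surfaces as [õ].

[qõɲə]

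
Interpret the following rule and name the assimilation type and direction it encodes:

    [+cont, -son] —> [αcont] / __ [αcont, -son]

The shared variable α links the value of [cont] on the target to that of the neighbouring obstruent. [cont] distinguishes stops from fricatives — a manner-of-articulation feature — so this is manner assimilation.
The conditioning segment sits to the right of the focus bar, meaning the trigger follows the segment that changes — regressive assimilation.

regressive manner assimilation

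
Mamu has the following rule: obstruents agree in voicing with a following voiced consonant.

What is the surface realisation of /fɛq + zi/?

The rule targets /q/ (voiceless uvular stop), which sits before the trigger /z/ (voiced).
The voiced uvular stop is [ɢ], so /q/ → [ɢ].

[fɛɢzi]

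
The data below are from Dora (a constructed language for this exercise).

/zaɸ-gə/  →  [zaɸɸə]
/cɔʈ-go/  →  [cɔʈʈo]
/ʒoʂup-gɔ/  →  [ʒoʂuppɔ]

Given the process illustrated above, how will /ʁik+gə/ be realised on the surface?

The data show progressive total assimilation (/g/ → [ɸ] after /ɸ/; /g/ → [ʈ] after /ʈ/; /g/ → [p] after /p/): in every case the target segment becomes identical to its preceding neighbour, copying more than a single feature.
/g/ is the segment targeted by the rule; it sits immediately after /k/, so it assimilates completely and surfaces as [k].

[ʁikkə]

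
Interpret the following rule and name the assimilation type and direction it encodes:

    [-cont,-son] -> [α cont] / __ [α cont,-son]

regressive manner assimilation

The rule copies [cont] (continuancy) from the environment onto the target stops; since [±cont] encodes the stop/fricative manner contrast, the assimilating dimension is manner.
The conditioning segment sits to the right of the focus bar, meaning the trigger follows the segment that changes — regressive assimilation.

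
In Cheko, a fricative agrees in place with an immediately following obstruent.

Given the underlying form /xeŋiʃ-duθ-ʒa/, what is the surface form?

The rule targets /ʃ/ (voiceless postalveolar fricative), which sits before the trigger /d/ (alveolar).
The voiceless alveolar fricative is [s], so /ʃ/ → [s].
At the second juncture, /θ/ likewise becomes [ʃ] adjacent to /ʒ/.

[xeŋisduʃʒa]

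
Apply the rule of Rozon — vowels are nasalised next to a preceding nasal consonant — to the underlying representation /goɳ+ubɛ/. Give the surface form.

/u/ sits next to the nasal /ɳ/ and is therefore nasalised to [ũ].

[goɳũbɛ]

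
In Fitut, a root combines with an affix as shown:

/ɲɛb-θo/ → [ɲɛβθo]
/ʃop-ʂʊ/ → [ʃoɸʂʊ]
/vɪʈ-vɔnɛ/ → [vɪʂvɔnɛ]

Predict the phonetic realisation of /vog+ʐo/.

[voɣʐo]

The data show regressive manner assimilation: /b/ → [β] before /θ/; /p/ → [ɸ] before /ʂ/; /ʈ/ → [ʂ] before /v/. In each pair only manner changes, matching the following consonant, while place and voice stay constant.
/g/ is a voiced velar stop. The following trigger /ʐ/ is a fricative, so /g/ must become a fricative as well.
A voiced velar fricative is [ɣ], so the surface segment is [ɣ].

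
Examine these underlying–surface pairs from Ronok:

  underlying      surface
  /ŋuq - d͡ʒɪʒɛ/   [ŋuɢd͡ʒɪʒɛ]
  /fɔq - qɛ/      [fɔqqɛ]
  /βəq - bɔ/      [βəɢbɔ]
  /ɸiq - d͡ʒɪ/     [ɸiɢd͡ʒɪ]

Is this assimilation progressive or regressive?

The segment that alternates is /q/, which surfaces as [ɢ] when adjacent to /d͡ʒ/.
/q/ is voiceless while /d͡ʒ/ is voiced; the output [ɢ] is voiced, matching the trigger — so the feature that spreads is voicing.
The same holds elsewhere in the data: /q/ → [ɢ] before /b/ (voiceless → voiced, matching voiced) — only voicing changes, and always toward the following segment.
No alternation appears in [fɔqqɛ]: there the adjacent consonants already agree in voicing (/q/ and /q/ are both voiceless), so this form is consistent with the same rule.
The trigger is the following segment, so the direction is regressive (anticipatory).

regressive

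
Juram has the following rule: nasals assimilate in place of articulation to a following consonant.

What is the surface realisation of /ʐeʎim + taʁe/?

/m/ is a voiced bilabial nasal. The following trigger /t/ is alveolar, so /m/ must become alveolar as well.
Changing only its place to alveolar gives [n] — the voiced alveolar nasal.

[ʐeʎintaʁe]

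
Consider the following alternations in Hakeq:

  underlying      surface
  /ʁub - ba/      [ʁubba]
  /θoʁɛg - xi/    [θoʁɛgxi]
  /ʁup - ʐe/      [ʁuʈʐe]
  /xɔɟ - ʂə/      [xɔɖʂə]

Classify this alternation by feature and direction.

regressive place assimilation

Underlying /p/ is realised as [ʈ] next to /ʐ/; /ʐ/ itself does not change.
/p/ is bilabial while /ʐ/ is retroflex; the output [ʈ] is retroflex, matching the trigger — so the feature that spreads is place.
Manner and voice are unchanged, so the assimilation is partial, not total.
The other alternating form patterns the same way: /ɟ/ → [ɖ] before /ʂ/ (palatal → retroflex, matching retroflex) — only place changes, and always toward the following segment.
No alternation appears in [ʁubba], [θoʁɛgxi]: there the adjacent consonants already agree in place (/b/ and /b/ are both bilabial; /g/ and /x/ are both velar), so these forms are consistent with the same rule.
The trigger is the following segment, so the direction is regressive (anticipatory).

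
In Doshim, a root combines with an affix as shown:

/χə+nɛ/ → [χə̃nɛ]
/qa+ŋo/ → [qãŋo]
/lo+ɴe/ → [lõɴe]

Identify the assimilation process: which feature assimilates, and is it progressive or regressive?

regressive nasality assimilation (vowel nasalisation)

The vowel /ə/ surfaces as nasalised [ə̃] next to the following nasal /n/ — it has acquired the [+nasal] feature of its neighbour.
The other forms show the same pattern: /a/ → [ã] before /ŋ/; /o/ → [õ] before /ɴ/ — each time a vowel is nasalised next to a following nasal.
Because the conditioning nasal is to the right of the vowel that changes, the process is regressive (anticipatory).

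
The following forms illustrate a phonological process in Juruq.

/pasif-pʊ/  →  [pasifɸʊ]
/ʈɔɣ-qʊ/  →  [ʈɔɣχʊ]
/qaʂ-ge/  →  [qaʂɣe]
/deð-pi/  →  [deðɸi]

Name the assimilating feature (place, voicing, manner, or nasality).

Comparing underlying and surface forms, /p/ → [ɸ] is the alternation; the neighbouring /f/ is constant.
/p/ is a stop while /f/ is a fricative; the output [ɸ] is a fricative, matching the trigger — so the feature that spreads is manner.
The other alternating forms pattern the same way: /q/ → [χ] after /ɣ/ (stop → fricative, matching a fricative); /g/ → [ɣ] after /ʂ/ (stop → fricative, matching a fricative); /p/ → [ɸ] after /ð/ (stop → fricative, matching a fricative) — only manner changes, and always toward the preceding segment.

manner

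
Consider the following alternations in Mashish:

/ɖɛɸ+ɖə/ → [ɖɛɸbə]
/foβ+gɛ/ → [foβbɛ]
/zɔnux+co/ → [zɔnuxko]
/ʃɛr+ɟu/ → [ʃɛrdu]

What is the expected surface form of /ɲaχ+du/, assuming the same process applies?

The data show progressive place assimilation: /ɖ/ → [b] after /ɸ/; /g/ → [b] after /β/; /c/ → [k] after /x/; /ɟ/ → [d] after /r/. In each pair only place changes, matching the preceding consonant, while manner and voice stay constant.
/d/ is a voiced alveolar stop. The preceding trigger /χ/ is uvular, so /d/ must become uvular as well.
Changing only its place to uvular gives [ɢ] — the voiced uvular stop.

[ɲaχɢu]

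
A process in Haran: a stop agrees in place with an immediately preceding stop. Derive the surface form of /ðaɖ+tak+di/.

[ðaɖʈakgi]

/t/ is a voiceless alveolar stop. The preceding trigger /ɖ/ is retroflex, so /t/ must become retroflex as well.
A voiceless retroflex stop is [ʈ], so the surface segment is [ʈ].
The same rule applies at the second boundary: /d/ → [g] next to /k/.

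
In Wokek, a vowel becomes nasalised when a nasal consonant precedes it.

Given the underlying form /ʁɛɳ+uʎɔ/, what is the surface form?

/u/ sits next to the nasal /ɳ/ and is therefore nasalised to [ũ].

[ʁɛɳũʎɔ]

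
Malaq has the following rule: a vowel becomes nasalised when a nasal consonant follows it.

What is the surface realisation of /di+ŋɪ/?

[dĩŋɪ]

/i/ sits next to the nasal /ŋ/ and is therefore nasalised to [ĩ].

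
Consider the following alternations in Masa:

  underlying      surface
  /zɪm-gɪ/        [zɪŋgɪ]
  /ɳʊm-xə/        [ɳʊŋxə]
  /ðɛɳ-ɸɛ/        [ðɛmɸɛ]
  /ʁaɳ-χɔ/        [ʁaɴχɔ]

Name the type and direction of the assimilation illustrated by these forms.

regressive place assimilation

Underlying /m/ is realised as [ŋ] next to /g/; /g/ itself does not change.
The change bilabial → velar matches the place of the following /g/, identifying this as place assimilation.
Manner and voice are unchanged, so the assimilation is partial, not total.
Checking the remaining alternations: /m/ → [ŋ] before /x/ (bilabial → velar, matching velar); /ɳ/ → [m] before /ɸ/ (retroflex → bilabial, matching bilabial); /ɳ/ → [ɴ] before /χ/ (retroflex → uvular, matching uvular) — only place changes, and always toward the following segment.
The trigger is the following segment, so the direction is regressive (anticipatory).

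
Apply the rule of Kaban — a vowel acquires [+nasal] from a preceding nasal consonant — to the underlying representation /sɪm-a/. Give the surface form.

[sɪmã]

/a/ sits next to the nasal /m/ and is therefore nasalised to [ã].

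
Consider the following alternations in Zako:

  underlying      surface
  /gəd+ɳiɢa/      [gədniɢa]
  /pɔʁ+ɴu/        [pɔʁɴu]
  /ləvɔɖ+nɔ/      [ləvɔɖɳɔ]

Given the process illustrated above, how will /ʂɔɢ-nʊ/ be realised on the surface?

[ʂɔɢɴʊ]

The data show progressive place assimilation: /ɳ/ → [n] after /d/; /n/ → [ɳ] after /ɖ/. In each pair only place changes, matching the preceding consonant, while manner and voice stay constant.
Nothing changes in [pɔʁɴu]: there the adjacent consonants already agree in place (/ɴ/ and /ʁ/ are both uvular), so this form is consistent with the same rule.
/n/ is a voiced alveolar nasal. The preceding trigger /ɢ/ is uvular, so /n/ must become uvular as well.
A voiced uvular nasal is [ɴ], so the surface segment is [ɴ].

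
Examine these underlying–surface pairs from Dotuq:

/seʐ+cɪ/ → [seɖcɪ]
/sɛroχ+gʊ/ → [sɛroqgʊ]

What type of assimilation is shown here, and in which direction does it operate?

regressive manner assimilation

The segment that alternates is /ʐ/, which surfaces as [ɖ] when adjacent to /c/.
/ʐ/ is a fricative while /c/ is a stop; the output [ɖ] is a stop, matching the trigger — so the feature that spreads is manner.
Place and voice are unchanged, so the assimilation is partial, not total.
The same holds elsewhere in the data: /χ/ → [q] before /g/ (fricative → stop, matching a stop) — only manner changes, and always toward the following segment.
Since the segment that changes precedes the conditioning segment, the assimilation is regressive.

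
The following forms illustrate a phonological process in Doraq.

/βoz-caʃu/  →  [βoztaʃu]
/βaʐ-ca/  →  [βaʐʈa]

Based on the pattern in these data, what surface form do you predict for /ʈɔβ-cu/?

[ʈɔβpu]

The data show progressive place assimilation: /c/ → [t] after /z/; /c/ → [ʈ] after /ʐ/. In each pair only place changes, matching the preceding consonant, while manner and voice stay constant.
/c/ is a voiceless palatal stop. The preceding trigger /β/ is bilabial, so /c/ must become bilabial as well.
A voiceless bilabial stop is [p], so the surface segment is [p].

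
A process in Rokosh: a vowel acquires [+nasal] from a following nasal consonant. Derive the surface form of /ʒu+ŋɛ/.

/u/ sits next to the nasal /ŋ/ and is therefore nasalised to [ũ].

[ʒũŋɛ]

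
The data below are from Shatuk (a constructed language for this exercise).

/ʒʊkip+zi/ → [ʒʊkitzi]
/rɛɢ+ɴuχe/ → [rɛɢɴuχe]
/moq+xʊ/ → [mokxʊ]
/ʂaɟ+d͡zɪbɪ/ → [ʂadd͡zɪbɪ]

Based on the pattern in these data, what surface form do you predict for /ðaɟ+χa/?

[ðaɢχa]

The data show regressive place assimilation: /p/ → [t] before /z/; /q/ → [k] before /x/; /ɟ/ → [d] before /d͡z/. In each pair only place changes, matching the following consonant, while manner and voice stay constant.
Nothing changes in [rɛɢɴuχe]: there the adjacent consonants already agree in place (/ɢ/ and /ɴ/ are both uvular), so this form is consistent with the same rule.
/ɟ/ is a voiced palatal stop. The following trigger /χ/ is uvular, so /ɟ/ must become uvular as well.
A voiced uvular stop is [ɢ], so the surface segment is [ɢ].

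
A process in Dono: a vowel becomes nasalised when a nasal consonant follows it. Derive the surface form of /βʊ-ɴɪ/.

/ʊ/ sits next to the nasal /ɴ/ and is therefore nasalised to [ʊ̃].

[βʊ̃ɴɪ]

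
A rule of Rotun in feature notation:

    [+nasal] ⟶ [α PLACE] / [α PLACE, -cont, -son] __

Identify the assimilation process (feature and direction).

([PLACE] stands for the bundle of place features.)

The shared variable α links the value of the place features (abbreviated [PLACE]) on the target to the same value on the neighbouring segment, so place is the feature that assimilates.
The conditioning segment sits to the left of the focus bar, meaning the trigger precedes the segment that changes — progressive assimilation.

progressive place assimilation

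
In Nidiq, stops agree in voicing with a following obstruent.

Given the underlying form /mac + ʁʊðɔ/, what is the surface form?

[maɟʁʊðɔ]

/c/ is a voiceless palatal stop. The following trigger /ʁ/ is voiced, so /c/ must become voiced as well.
The voiced palatal stop is [ɟ], so /c/ → [ɟ].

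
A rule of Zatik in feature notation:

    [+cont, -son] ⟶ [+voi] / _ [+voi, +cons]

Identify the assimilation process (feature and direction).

The target ([+cont, -son], fricatives) acquires [+voi] next to a voiced consonant ([+voi, +cons]) — it takes on the voicing of its neighbour, so the feature that spreads is voicing.
The conditioning segment sits to the right of the focus bar, meaning the trigger follows the segment that changes — regressive assimilation.

regressive voicing assimilation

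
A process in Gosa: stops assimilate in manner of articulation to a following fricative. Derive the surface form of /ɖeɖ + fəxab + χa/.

/ɖ/ is a voiced retroflex stop. The following trigger /f/ is a fricative, so /ɖ/ must become a fricative as well.
The voiced retroflex fricative is [ʐ], so /ɖ/ → [ʐ].
The same rule applies at the second boundary: /b/ → [β] next to /χ/.

[ɖeʐfəxaβχa]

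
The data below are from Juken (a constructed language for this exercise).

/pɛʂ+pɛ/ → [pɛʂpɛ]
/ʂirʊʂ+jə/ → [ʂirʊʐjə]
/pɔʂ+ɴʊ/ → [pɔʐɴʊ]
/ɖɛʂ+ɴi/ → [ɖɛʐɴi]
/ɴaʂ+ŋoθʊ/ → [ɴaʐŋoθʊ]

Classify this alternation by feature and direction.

regressive voicing assimilation

The segment that alternates is /ʂ/, which surfaces as [ʐ] when adjacent to /j/.
/ʂ/ is voiceless while /j/ is voiced; the output [ʐ] is voiced, matching the trigger — so the feature that spreads is voicing.
Place and manner are unchanged, so the assimilation is partial, not total.
The same holds elsewhere in the data: /ʂ/ → [ʐ] before /ɴ/ (voiceless → voiced, matching voiced); /ʂ/ → [ʐ] before /ŋ/ (voiceless → voiced, matching voiced) — only voicing changes, and always toward the following segment.
No alternation appears in [pɛʂpɛ]: there the adjacent consonants already agree in voicing (/ʂ/ and /p/ are both voiceless), so this form is consistent with the same rule.
The trigger is the following segment, so the direction is regressive (anticipatory).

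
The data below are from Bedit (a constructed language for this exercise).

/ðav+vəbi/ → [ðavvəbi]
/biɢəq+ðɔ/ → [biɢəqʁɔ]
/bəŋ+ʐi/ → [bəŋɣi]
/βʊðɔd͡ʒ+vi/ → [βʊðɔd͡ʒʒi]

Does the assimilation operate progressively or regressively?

progressive

Underlying /ð/ is realised as [ʁ] next to /q/; /q/ itself does not change.
The change dental → uvular matches the place of the preceding /q/, identifying this as place assimilation.
The other alternating forms pattern the same way: /ʐ/ → [ɣ] after /ŋ/ (retroflex → velar, matching velar); /v/ → [ʒ] after /d͡ʒ/ (labiodental → postalveolar, matching postalveolar) — only place changes, and always toward the preceding segment.
Nothing changes in [ðavvəbi]: there the adjacent consonants already agree in place (/v/ and /v/ are both labiodental), so this form is consistent with the same rule.
The trigger is the preceding segment, so the direction is progressive (perseverative).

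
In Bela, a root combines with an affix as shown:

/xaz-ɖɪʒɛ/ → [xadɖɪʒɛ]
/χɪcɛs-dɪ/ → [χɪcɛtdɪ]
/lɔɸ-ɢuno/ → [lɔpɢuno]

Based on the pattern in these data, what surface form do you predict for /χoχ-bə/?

The data show regressive manner assimilation: /z/ → [d] before /ɖ/; /s/ → [t] before /d/; /ɸ/ → [p] before /ɢ/. In each pair only manner changes, matching the following consonant, while place and voice stay constant.
The rule targets /χ/ (voiceless uvular fricative), which sits before the trigger /b/ (stop).
Changing only its manner to stop gives [q] — the voiceless uvular stop.

[χoqbə]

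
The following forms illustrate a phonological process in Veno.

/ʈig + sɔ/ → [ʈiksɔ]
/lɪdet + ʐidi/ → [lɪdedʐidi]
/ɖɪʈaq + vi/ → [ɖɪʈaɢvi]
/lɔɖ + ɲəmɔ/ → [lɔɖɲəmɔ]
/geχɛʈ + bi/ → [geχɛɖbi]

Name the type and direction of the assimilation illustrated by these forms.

regressive voicing assimilation

The segment that alternates is /g/, which surfaces as [k] when adjacent to /s/.
The change voiced → voiceless matches the voicing of the following /s/, identifying this as voicing assimilation.
Place and manner are unchanged, so the assimilation is partial, not total.
The other alternating forms pattern the same way: /t/ → [d] before /ʐ/ (voiceless → voiced, matching voiced); /q/ → [ɢ] before /v/ (voiceless → voiced, matching voiced); /ʈ/ → [ɖ] before /b/ (voiceless → voiced, matching voiced) — only voicing changes, and always toward the following segment.
Nothing changes in [lɔɖɲəmɔ]: there the adjacent consonants already agree in voicing (/ɖ/ and /ɲ/ are both voiced), so this form is consistent with the same rule.
The trigger is the following segment, so the direction is regressive (anticipatory).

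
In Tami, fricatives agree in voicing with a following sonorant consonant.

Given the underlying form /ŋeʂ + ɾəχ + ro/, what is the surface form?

/ʂ/ is a voiceless retroflex fricative. The following trigger /ɾ/ is voiced, so /ʂ/ must become voiced as well.
The voiced retroflex fricative is [ʐ], so /ʂ/ → [ʐ].
At the second juncture, /χ/ likewise becomes [ʁ] adjacent to /r/.

[ŋeʐɾəʁro]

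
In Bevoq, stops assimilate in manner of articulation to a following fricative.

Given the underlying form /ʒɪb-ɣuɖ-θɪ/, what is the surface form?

[ʒɪβɣuʐθɪ]

The rule targets /b/ (voiced bilabial stop), which sits before the trigger /ɣ/ (fricative).
Changing only its manner to fricative gives [β] — the voiced bilabial fricative.
At the second juncture, /ɖ/ likewise becomes [ʐ] adjacent to /θ/.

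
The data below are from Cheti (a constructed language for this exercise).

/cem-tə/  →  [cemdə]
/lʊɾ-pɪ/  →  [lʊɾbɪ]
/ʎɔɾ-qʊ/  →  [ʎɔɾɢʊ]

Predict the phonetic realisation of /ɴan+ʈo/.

The data show progressive voicing assimilation: /t/ → [d] after /m/; /p/ → [b] after /ɾ/; /q/ → [ɢ] after /ɾ/. In each pair only voicing changes, matching the preceding consonant, while place and manner stay constant.
/ʈ/ is a voiceless retroflex stop. The preceding trigger /n/ is voiced, so /ʈ/ must become voiced as well.
The voiced retroflex stop is [ɖ], so /ʈ/ → [ɖ].

[ɴanɖo]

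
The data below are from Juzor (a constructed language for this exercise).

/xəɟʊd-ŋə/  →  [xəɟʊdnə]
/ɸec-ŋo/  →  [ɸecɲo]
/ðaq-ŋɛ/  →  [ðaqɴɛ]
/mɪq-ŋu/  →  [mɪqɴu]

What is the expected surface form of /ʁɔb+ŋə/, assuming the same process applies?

The data show progressive place assimilation: /ŋ/ → [n] after /d/; /ŋ/ → [ɲ] after /c/; /ŋ/ → [ɴ] after /q/. In each pair only place changes, matching the preceding consonant, while manner and voice stay constant.
The rule targets /ŋ/ (voiced velar nasal), which sits after the trigger /b/ (bilabial).
The voiced bilabial nasal is [m], so /ŋ/ → [m].

[ʁɔbmə]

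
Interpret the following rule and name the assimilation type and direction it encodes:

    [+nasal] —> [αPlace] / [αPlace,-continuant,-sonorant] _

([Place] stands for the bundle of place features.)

The shared variable α links the value of the place features (abbreviated [Place]) on the target to the same value on the neighbouring segment, so place is the feature that assimilates.
Since the environment is written before the underscore, the trigger precedes the target; the direction is progressive.

progressive place assimilation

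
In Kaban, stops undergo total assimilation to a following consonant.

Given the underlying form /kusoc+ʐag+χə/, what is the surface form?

[kusoʐʐaχχə]

/c/ is the segment targeted by the rule; it sits immediately before /ʐ/, so it assimilates completely and surfaces as [ʐ].
The same rule applies at the second boundary: /g/ → [χ] next to /χ/.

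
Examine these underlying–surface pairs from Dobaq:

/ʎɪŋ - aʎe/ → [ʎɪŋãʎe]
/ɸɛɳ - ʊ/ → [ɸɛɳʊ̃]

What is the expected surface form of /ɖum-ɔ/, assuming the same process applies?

The data show progressive nasality assimilation (vowel nasalisation): /a/ → [ã] after /ŋ/; /ʊ/ → [ʊ̃] after /ɳ/ — a vowel is nasalised by an immediately preceding nasal consonant.
/ɔ/ sits next to the nasal /m/ and is therefore nasalised to [ɔ̃].

[ɖumɔ̃]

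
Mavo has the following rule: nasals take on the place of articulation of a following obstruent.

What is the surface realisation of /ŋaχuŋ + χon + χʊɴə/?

/ŋ/ is a voiced velar nasal. The following trigger /χ/ is uvular, so /ŋ/ must become uvular as well.
The voiced uvular nasal is [ɴ], so /ŋ/ → [ɴ].
The same rule applies at the second boundary: /n/ → [ɴ] next to /χ/.

[ŋaχuɴχoɴχʊɴə]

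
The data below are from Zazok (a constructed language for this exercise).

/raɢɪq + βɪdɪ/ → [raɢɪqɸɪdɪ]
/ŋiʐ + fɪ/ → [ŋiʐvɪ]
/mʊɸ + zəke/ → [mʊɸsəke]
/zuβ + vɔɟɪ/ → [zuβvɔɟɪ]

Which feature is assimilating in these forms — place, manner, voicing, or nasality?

Underlying /β/ is realised as [ɸ] next to /q/; /q/ itself does not change.
/β/ is voiced while /q/ is voiceless; the output [ɸ] is voiceless, matching the trigger — so the feature that spreads is voicing.
The same holds elsewhere in the data: /f/ → [v] after /ʐ/ (voiceless → voiced, matching voiced); /z/ → [s] after /ɸ/ (voiced → voiceless, matching voiceless) — only voicing changes, and always toward the preceding segment.
No alternation appears in [zuβvɔɟɪ]: there the adjacent consonants already agree in voicing (/v/ and /β/ are both voiced), so this form is consistent with the same rule.

voicing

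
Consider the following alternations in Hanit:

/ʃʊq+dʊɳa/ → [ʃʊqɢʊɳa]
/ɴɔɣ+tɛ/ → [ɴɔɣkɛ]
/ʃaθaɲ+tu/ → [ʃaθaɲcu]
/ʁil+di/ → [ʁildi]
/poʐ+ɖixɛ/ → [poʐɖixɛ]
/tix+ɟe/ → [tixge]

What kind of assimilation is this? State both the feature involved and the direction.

progressive place assimilation

Underlying /d/ is realised as [ɢ] next to /q/; /q/ itself does not change.
/d/ is alveolar while /q/ is uvular; the output [ɢ] is uvular, matching the trigger — so the feature that spreads is place.
Manner and voice are unchanged, so the assimilation is partial, not total.
Checking the remaining alternations: /t/ → [k] after /ɣ/ (alveolar → velar, matching velar); /t/ → [c] after /ɲ/ (alveolar → palatal, matching palatal); /ɟ/ → [g] after /x/ (palatal → velar, matching velar) — only place changes, and always toward the preceding segment.
Nothing changes in [ʁildi], [poʐɖixɛ]: there the adjacent consonants already agree in place (/d/ and /l/ are both alveolar; /ɖ/ and /ʐ/ are both retroflex), so these forms are consistent with the same rule.
Since the segment that changes follows the conditioning segment, the assimilation is progressive.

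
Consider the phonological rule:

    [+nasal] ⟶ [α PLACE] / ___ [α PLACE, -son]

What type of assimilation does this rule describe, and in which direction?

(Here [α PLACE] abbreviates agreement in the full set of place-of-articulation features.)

The rule copies the place features (abbreviated [PLACE]) from the environment onto the target, so the assimilating feature is place.
The conditioning segment sits to the right of the focus bar, meaning the trigger follows the segment that changes — regressive assimilation.

regressive place assimilation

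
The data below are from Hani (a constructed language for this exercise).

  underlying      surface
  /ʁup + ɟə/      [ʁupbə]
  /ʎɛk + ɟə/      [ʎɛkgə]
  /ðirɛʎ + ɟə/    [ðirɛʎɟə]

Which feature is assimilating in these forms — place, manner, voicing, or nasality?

place

Underlying /ɟ/ is realised as [b] next to /p/; /p/ itself does not change.
/ɟ/ is palatal while /p/ is bilabial; the output [b] is bilabial, matching the trigger — so the feature that spreads is place.
The same holds elsewhere in the data: /ɟ/ → [g] after /k/ (palatal → velar, matching velar) — only place changes, and always toward the preceding segment.
No alternation appears in [ðirɛʎɟə]: there the adjacent consonants already agree in place (/ɟ/ and /ʎ/ are both palatal), so this form is consistent with the same rule.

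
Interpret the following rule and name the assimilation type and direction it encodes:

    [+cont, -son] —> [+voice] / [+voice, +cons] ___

progressive voicing assimilation

The structural change is [+voice], and the conditioning segment [+voice, +cons] (a voiced consonant) is itself voiced, so the target comes to share the voicing of its neighbour — voicing assimilation.
Since the environment is written before the underscore, the trigger precedes the target; the direction is progressive.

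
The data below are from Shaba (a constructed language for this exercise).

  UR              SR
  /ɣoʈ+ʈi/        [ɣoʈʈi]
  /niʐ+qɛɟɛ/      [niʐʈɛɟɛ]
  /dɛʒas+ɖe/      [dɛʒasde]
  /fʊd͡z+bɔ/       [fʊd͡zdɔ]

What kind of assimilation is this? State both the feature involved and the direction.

The segment that alternates is /q/, which surfaces as [ʈ] when adjacent to /ʐ/.
/q/ is uvular while /ʐ/ is retroflex; the output [ʈ] is retroflex, matching the trigger — so the feature that spreads is place.
Manner and voice are unchanged, so the assimilation is partial, not total.
The other alternating forms pattern the same way: /ɖ/ → [d] after /s/ (retroflex → alveolar, matching alveolar); /b/ → [d] after /d͡z/ (bilabial → alveolar, matching alveolar) — only place changes, and always toward the preceding segment.
No alternation appears in [ɣoʈʈi]: there the adjacent consonants already agree in place (/ʈ/ and /ʈ/ are both retroflex), so this form is consistent with the same rule.
Since the segment that changes follows the conditioning segment, the assimilation is progressive.

progressive place assimilation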